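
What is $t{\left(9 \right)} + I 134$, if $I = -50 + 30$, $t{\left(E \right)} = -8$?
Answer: $-2688$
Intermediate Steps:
$I = -20$
$t{\left(9 \right)} + I 134 = -8 - 2680 = -2688$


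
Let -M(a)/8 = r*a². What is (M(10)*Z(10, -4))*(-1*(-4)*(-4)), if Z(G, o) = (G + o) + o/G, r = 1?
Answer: 71680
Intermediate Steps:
M(a) = -8*a²
Z(G, o) = G + o + o/G
(M(10)*Z(10, -4))*(-1*(-4)*(-4)) = ((-8*10²)*(10 - 4 - 4/10))*(-1*(-4)*(-4)) = ((-8*100)*(10 - 4 - 4*⅒))*(4*(-4)) = -800*(10 - 4 - ⅖)*(-16) = -800*28/5*(-16) = -4480*(-16) = 71680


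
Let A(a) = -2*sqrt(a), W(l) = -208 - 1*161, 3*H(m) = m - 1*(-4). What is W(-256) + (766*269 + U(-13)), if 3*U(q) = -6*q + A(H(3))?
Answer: 205711 - 2*sqrt(21)/9 ≈ 2.0571e+5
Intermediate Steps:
H(m) = 4/3 + m/3 (H(m) = (m - 1*(-4))/3 = (m + 4)/3 = (4 + m)/3 = 4/3 + m/3)
W(l) = -369 (W(l) = -208 - 161 = -369)
U(q) = -2*q - 2*sqrt(21)/9 (U(q) = (-6*q - 2*sqrt(4/3 + (1/3)*3))/3 = (-6*q - 2*sqrt(4/3 + 1))/3 = (-6*q - 2*sqrt(21)/3)/3 = -2*q - 2*sqrt(21)/9)
W(-256) + (766*269 + U(-13)) = -369 + (766*269 + (-2*(-13) - 2*sqrt(21)/9)) = -369 + (206054 + (26 - 2*sqrt(21)/9)) = -369 + (206080 - 2*sqrt(21)/9) = 205711 - 2*sqrt(21)/9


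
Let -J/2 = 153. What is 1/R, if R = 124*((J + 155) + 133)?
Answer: -1/2232 ≈ -0.00044803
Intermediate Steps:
J = -306 (J = -2*153 = -306)
R = -2232 (R = 124*((-306 + 155) + 133) = 124*(-151 + 133) = 124*(-18) = -2232)
1/R = 1/(-2232) = -1/2232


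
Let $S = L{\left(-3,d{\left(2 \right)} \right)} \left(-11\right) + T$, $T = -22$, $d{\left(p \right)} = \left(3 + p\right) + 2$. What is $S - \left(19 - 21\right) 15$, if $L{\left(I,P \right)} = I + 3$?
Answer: $8$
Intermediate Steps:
$d{\left(p \right)} = 5 + p$
$L{\left(I,P \right)} = 3 + I$
$S = -22$ ($S = \left(3 - 3\right) \left(-11\right) - 22 = 0 \left(-11\right) - 22 = 0 - 22 = -22$)
$S - \left(19 - 21\right) 15 = -22 - \left(19 - 21\right) 15 = -22 - \left(-2\right) 15 = -22 - -30 = -22 + 30 = 8$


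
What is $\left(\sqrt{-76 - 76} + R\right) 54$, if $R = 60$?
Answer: $3240 + 108 i \sqrt{38} \approx 3240.0 + 665.76 i$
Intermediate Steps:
$\left(\sqrt{-76 - 76} + R\right) 54 = \left(\sqrt{-76 - 76} + 60\right) 54 = \left(\sqrt{-152} + 60\right) 54 = \left(2 i \sqrt{38} + 60\right) 54 = \left(60 + 2 i \sqrt{38}\right) 54 = 3240 + 108 i \sqrt{38}$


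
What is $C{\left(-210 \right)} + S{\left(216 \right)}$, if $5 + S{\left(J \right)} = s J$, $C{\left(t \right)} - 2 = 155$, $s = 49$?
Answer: $10736$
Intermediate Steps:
$C{\left(t \right)} = 157$ ($C{\left(t \right)} = 2 + 155 = 157$)
$S{\left(J \right)} = -5 + 49 J$
$C{\left(-210 \right)} + S{\left(216 \right)} = 157 + \left(-5 + 49 \cdot 216\right) = 157 + \left(-5 + 10584\right) = 157 + 10579 = 10736$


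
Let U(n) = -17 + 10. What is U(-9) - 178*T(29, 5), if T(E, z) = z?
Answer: -897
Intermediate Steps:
U(n) = -7
U(-9) - 178*T(29, 5) = -7 - 178*5 = -7 - 890 = -897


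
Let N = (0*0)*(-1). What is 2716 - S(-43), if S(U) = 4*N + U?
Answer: 2759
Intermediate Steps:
N = 0 (N = 0*(-1) = 0)
S(U) = U (S(U) = 4*0 + U = 0 + U = U)
2716 - S(-43) = 2716 - 1*(-43) = 2716 + 43 = 2759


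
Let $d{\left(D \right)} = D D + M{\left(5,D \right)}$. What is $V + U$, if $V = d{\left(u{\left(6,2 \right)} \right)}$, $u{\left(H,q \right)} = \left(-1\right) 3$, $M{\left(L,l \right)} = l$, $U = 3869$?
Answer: $3875$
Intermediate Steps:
$u{\left(H,q \right)} = -3$
$d{\left(D \right)} = D + D^{2}$ ($d{\left(D \right)} = D D + D = D^{2} + D = D + D^{2}$)
$V = 6$ ($V = - 3 \left(1 - 3\right) = \left(-3\right) \left(-2\right) = 6$)
$V + U = 6 + 3869 = 3875$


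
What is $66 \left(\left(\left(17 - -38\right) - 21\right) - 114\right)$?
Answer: $-5280$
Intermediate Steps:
$66 \left(\left(\left(17 - -38\right) - 21\right) - 114\right) = 66 \left(\left(\left(17 + 38\right) - 21\right) - 114\right) = 66 \left(\left(55 - 21\right) - 114\right) = 66 \left(34 - 114\right) = 66 \left(-80\right) = -5280$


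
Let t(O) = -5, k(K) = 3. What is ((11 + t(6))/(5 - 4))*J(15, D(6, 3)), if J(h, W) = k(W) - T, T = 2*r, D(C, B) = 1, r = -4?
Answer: 66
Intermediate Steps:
T = -8 (T = 2*(-4) = -8)
J(h, W) = 11 (J(h, W) = 3 - 1*(-8) = 3 + 8 = 11)
((11 + t(6))/(5 - 4))*J(15, D(6, 3)) = ((11 - 5)/(5 - 4))*11 = (6/1)*11 = (6*1)*11 = 6*11 = 66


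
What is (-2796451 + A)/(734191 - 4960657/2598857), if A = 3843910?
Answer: 2722196154363/1908052459030 ≈ 1.4267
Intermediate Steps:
(-2796451 + A)/(734191 - 4960657/2598857) = (-2796451 + 3843910)/(734191 - 4960657/2598857) = 1047459/(734191 - 4960657*1/2598857) = 1047459/(734191 - 4960657/2598857) = 1047459/(1908052459030/2598857) = 1047459*(2598857/1908052459030) = 2722196154363/1908052459030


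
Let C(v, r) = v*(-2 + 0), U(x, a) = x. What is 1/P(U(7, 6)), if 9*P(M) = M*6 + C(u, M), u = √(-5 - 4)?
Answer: 21/100 + 3*I/100 ≈ 0.21 + 0.03*I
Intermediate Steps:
u = 3*I (u = √(-9) = 3*I ≈ 3.0*I)
C(v, r) = -2*v (C(v, r) = v*(-2) = -2*v)
P(M) = -2*I/3 + 2*M/3 (P(M) = (M*6 - 6*I)/9 = (6*M - 6*I)/9 = (-6*I + 6*M)/9 = -2*I/3 + 2*M/3)
1/P(U(7, 6)) = 1/(-2*I/3 + (⅔)*7) = 1/(-2*I/3 + 14/3) = 1/(14/3 - 2*I/3) = 9*(14/3 + 2*I/3)/200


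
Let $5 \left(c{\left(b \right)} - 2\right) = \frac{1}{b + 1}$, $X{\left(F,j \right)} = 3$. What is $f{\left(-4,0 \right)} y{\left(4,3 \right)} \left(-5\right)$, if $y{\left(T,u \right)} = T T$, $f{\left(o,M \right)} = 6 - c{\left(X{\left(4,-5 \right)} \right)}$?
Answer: $-316$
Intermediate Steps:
$c{\left(b \right)} = 2 + \frac{1}{5 \left(1 + b\right)}$ ($c{\left(b \right)} = 2 + \frac{1}{5 \left(b + 1\right)} = 2 + \frac{1}{5 \left(1 + b\right)}$)
$f{\left(o,M \right)} = \frac{79}{20}$ ($f{\left(o,M \right)} = 6 - \frac{11 + 10 \cdot 3}{5 \left(1 + 3\right)} = 6 - \frac{11 + 30}{5 \cdot 4} = 6 - \frac{1}{5} \cdot \frac{1}{4} \cdot 41 = 6 - \frac{41}{20} = \frac{79}{20}$)
$y{\left(T,u \right)} = T^{2}$
$f{\left(-4,0 \right)} y{\left(4,3 \right)} \left(-5\right) = \frac{79 \cdot 4^{2}}{20} \left(-5\right) = \frac{79}{20} \cdot 16 \left(-5\right) = \frac{316}{5} \left(-5\right) = -316$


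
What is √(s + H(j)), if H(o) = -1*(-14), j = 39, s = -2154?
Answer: 2*I*√535 ≈ 46.26*I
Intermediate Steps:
H(o) = 14
√(s + H(j)) = √(-2154 + 14) = √(-2140) = 2*I*√535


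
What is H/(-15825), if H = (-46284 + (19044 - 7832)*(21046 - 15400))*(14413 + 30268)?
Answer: -942123727636/5275 ≈ -1.7860e+8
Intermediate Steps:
H = 2826371182908 (H = (-46284 + 11212*5646)*44681 = (-46284 + 63302952)*44681 = 63256668*44681 = 2826371182908)
H/(-15825) = 2826371182908/(-15825) = 2826371182908*(-1/15825) = -942123727636/5275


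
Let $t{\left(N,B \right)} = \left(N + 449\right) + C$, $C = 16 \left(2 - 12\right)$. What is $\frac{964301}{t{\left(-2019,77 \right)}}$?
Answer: $- \frac{964301}{1730} \approx -557.4$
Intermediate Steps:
$C = -160$ ($C = 16 \left(-10\right) = -160$)
$t{\left(N,B \right)} = 289 + N$ ($t{\left(N,B \right)} = \left(N + 449\right) - 160 = \left(449 + N\right) - 160 = 289 + N$)
$\frac{964301}{t{\left(-2019,77 \right)}} = \frac{964301}{289 - 2019} = \frac{964301}{-1730} = 964301 \left(- \frac{1}{1730}\right) = - \frac{964301}{1730}$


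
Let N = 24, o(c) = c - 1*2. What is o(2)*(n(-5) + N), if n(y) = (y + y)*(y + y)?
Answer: 0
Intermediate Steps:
n(y) = 4*y² (n(y) = (2*y)*(2*y) = 4*y²)
o(c) = -2 + c (o(c) = c - 2 = -2 + c)
o(2)*(n(-5) + N) = (-2 + 2)*(4*(-5)² + 24) = 0*(4*25 + 24) = 0*(100 + 24) = 0*124 = 0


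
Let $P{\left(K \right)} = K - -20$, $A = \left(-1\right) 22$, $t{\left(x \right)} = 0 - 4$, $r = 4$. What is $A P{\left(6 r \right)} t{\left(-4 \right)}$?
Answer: $3872$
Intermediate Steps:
$t{\left(x \right)} = -4$
$A = -22$
$P{\left(K \right)} = 20 + K$ ($P{\left(K \right)} = K + 20 = 20 + K$)
$A P{\left(6 r \right)} t{\left(-4 \right)} = - 22 \left(20 + 6 \cdot 4\right) \left(-4\right) = - 22 \left(20 + 24\right) \left(-4\right) = \left(-22\right) 44 \left(-4\right) = \left(-968\right) \left(-4\right) = 3872$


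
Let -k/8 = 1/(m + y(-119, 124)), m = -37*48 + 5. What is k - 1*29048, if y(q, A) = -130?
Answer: -55220240/1901 ≈ -29048.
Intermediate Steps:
m = -1771 (m = -1776 + 5 = -1771)
k = 8/1901 (k = -8/(-1771 - 130) = -8/(-1901) = -8*(-1/1901) = 8/1901 ≈ 0.0042083)
k - 1*29048 = 8/1901 - 1*29048 = 8/1901 - 29048 = -55220240/1901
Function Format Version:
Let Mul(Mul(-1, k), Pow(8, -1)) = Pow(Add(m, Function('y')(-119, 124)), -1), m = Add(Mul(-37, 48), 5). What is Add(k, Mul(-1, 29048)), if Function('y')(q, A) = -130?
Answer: Rational(-55220240, 1901) ≈ -29048.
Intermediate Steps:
m = -1771 (m = Add(-1776, 5) = -1771)
k = Rational(8, 1901) (k = Mul(-8, Pow(Add(-1771, -130), -1)) = Mul(-8, Pow(-1901, -1)) = Mul(-8, Rational(-1, 1901)) = Rational(8, 1901) ≈ 0.0042083)
Add(k, Mul(-1, 29048)) = Add(Rational(8, 1901), Mul(-1, 29048)) = Add(Rational(8, 1901), -29048) = Rational(-55220240, 1901)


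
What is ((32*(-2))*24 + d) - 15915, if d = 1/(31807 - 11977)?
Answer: -346053329/19830 ≈ -17451.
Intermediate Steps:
d = 1/19830 ≈ 5.0429e-5
((32*(-2))*24 + d) - 15915 = ((32*(-2))*24 + 1/19830) - 15915 = (-64*24 + 1/19830) - 15915 = (-1536 + 1/19830) - 15915 = -30458879/19830 - 15915 = -346053329/19830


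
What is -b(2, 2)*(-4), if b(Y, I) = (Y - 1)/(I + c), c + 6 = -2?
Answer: -2/3 ≈ -0.66667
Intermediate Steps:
c = -8 (c = -6 - 2 = -8)
b(Y, I) = (-1 + Y)/(-8 + I) (b(Y, I) = (Y - 1)/(I - 8) = (-1 + Y)/(-8 + I))
-b(2, 2)*(-4) = -(-1 + 2)/(-8 + 2)*(-4) = -1/(-6)*(-4) = -(-1)/6*(-4) = -1*(-1/6)*(-4) = (1/6)*(-4) = -2/3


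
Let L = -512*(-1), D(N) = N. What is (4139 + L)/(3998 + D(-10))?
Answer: 4651/3988 ≈ 1.1662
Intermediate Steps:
L = 512
(4139 + L)/(3998 + D(-10)) = (4139 + 512)/(3998 - 10) = 4651/3988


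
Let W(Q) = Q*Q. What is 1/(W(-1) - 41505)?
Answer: -1/41504 ≈ -2.4094e-5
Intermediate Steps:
W(Q) = Q²
1/(W(-1) - 41505) = 1/((-1)² - 41505) = 1/(1 - 41505) = 1/(-41504) = -1/41504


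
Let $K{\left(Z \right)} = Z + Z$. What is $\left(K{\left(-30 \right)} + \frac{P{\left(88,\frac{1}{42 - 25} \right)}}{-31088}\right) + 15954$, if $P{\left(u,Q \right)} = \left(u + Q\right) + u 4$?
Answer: $\frac{8399907943}{528496} \approx 15894.0$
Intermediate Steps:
$P{\left(u,Q \right)} = Q + 5 u$ ($P{\left(u,Q \right)} = \left(Q + u\right) + 4 u = Q + 5 u$)
$K{\left(Z \right)} = 2 Z$
$\left(K{\left(-30 \right)} + \frac{P{\left(88,\frac{1}{42 - 25} \right)}}{-31088}\right) + 15954 = \left(2 \left(-30\right) + \frac{\frac{1}{42 - 25} + 5 \cdot 88}{-31088}\right) + 15954 = \left(-60 + \left(\frac{1}{17} + 440\right) \left(- \frac{1}{31088}\right)\right) + 15954 = \left(-60 + \frac{7481}{17} \left(- \frac{1}{31088}\right)\right) + 15954 = \left(-60 - \frac{7481}{528496}\right) + 15954 = - \frac{31717241}{528496} + 15954 = \frac{8399907943}{528496}$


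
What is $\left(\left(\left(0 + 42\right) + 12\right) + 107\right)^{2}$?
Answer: $25921$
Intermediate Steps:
$\left(\left(\left(0 + 42\right) + 12\right) + 107\right)^{2} = \left(\left(42 + 12\right) + 107\right)^{2} = \left(54 + 107\right)^{2} = 161^{2} = 25921$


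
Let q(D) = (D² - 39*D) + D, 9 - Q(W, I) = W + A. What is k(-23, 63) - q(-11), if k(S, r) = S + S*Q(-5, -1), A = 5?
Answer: -769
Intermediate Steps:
Q(W, I) = 4 - W (Q(W, I) = 9 - (W + 5) = 9 - (5 + W) = 9 + (-5 - W) = 4 - W)
q(D) = D² - 38*D
k(S, r) = 10*S (k(S, r) = S + S*(4 - 1*(-5)) = S + S*(4 + 5) = S + S*9 = S + 9*S = 10*S)
k(-23, 63) - q(-11) = 10*(-23) - (-11)*(-38 - 11) = -230 - (-11)*(-49) = -230 - 1*539 = -230 - 539 = -769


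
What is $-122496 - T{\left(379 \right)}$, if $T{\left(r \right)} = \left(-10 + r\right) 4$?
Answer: $-123972$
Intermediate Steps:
$T{\left(r \right)} = -40 + 4 r$
$-122496 - T{\left(379 \right)} = -122496 - \left(-40 + 4 \cdot 379\right) = -122496 - \left(-40 + 1516\right) = -122496 - 1476 = -123972$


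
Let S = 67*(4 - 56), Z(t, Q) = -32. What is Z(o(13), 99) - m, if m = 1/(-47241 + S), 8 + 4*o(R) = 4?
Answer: -1623199/50725 ≈ -32.000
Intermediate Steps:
o(R) = -1 (o(R) = -2 + (1/4)*4 = -2 + 1 = -1)
S = -3484 (S = 67*(-52) = -3484)
m = -1/50725 (m = 1/(-47241 - 3484) = 1/(-50725) = -1/50725 ≈ -1.9714e-5)
Z(o(13), 99) - m = -32 - 1*(-1/50725) = -32 + 1/50725 = -1623199/50725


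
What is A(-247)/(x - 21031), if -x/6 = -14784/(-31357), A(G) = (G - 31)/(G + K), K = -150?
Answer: -8717246/261844435087 ≈ -3.3292e-5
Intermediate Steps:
A(G) = (-31 + G)/(-150 + G) (A(G) = (G - 31)/(G - 150) = (-31 + G)/(-150 + G))
x = -88704/31357 (x = -(-88704)/(-31357) = -(-88704)*(-1)/31357 = -6*14784/31357 = -88704/31357 ≈ -2.8288)
A(-247)/(x - 21031) = ((-31 - 247)/(-150 - 247))/(-88704/31357 - 21031) = (-278/(-397))/(-659557771/31357) = -1/397*(-278)*(-31357/659557771) = (278/397)*(-31357/659557771) = -8717246/261844435087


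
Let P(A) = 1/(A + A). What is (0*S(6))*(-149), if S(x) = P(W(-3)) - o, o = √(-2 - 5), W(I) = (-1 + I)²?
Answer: 0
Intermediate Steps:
P(A) = 1/(2*A)
o = I*√7 (o = √(-7) = I*√7 ≈ 2.6458*I)
S(x) = 1/32 - I*√7 (S(x) = 1/(2*((-1 - 3)²)) - I*√7 = 1/(2*((-4)²)) - I*√7 = (½)/16 - I*√7 = (½)*(1/16) - I*√7 = 1/32 - I*√7)
(0*S(6))*(-149) = (0*(1/32 - I*√7))*(-149) = 0*(-149) = 0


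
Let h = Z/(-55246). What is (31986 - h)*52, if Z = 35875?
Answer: 45945495206/27623 ≈ 1.6633e+6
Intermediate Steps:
h = -35875/55246 (h = 35875/(-55246) = 35875*(-1/55246) = -35875/55246 ≈ -0.64937)
(31986 - h)*52 = (31986 - 1*(-35875/55246))*52 = (31986 + 35875/55246)*52 = (1767134431/55246)*52 = 45945495206/27623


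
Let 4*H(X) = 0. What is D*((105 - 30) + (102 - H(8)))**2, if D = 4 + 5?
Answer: 281961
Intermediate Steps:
H(X) = 0 (H(X) = (1/4)*0 = 0)
D = 9
D*((105 - 30) + (102 - H(8)))**2 = 9*((105 - 30) + (102 - 1*0))**2 = 9*(75 + (102 + 0))**2 = 9*(75 + 102)**2 = 9*177**2 = 9*31329 = 281961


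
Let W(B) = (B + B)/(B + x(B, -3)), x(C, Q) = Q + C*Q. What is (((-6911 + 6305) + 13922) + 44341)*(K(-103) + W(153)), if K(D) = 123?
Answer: 724575519/103 ≈ 7.0347e+6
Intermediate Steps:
W(B) = 2*B/(-3 - 2*B) (W(B) = (B + B)/(B - 3*(1 + B)) = (2*B)/(B + (-3 - 3*B)) = (2*B)/(-3 - 2*B) = 2*B/(-3 - 2*B))
(((-6911 + 6305) + 13922) + 44341)*(K(-103) + W(153)) = (((-6911 + 6305) + 13922) + 44341)*(123 + 2*153/(-3 - 2*153)) = ((-606 + 13922) + 44341)*(123 + 2*153/(-3 - 306)) = (13316 + 44341)*(123 + 2*153/(-309)) = 57657*(123 + 2*153*(-1/309)) = 57657*(123 - 102/103) = 57657*(12567/103) = 724575519/103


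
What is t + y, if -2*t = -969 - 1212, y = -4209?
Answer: -6237/2 ≈ -3118.5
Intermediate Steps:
t = 2181/2 (t = -(-969 - 1212)/2 = -½*(-2181) = 2181/2 ≈ 1090.5)
t + y = 2181/2 - 4209 = -6237/2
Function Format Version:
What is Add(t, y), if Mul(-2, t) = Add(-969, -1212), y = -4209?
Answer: Rational(-6237, 2) ≈ -3118.5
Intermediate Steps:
t = Rational(2181, 2) (t = Mul(Rational(-1, 2), Add(-969, -1212)) = Mul(Rational(-1, 2), -2181) = Rational(2181, 2) ≈ 1090.5)
Add(t, y) = Add(Rational(2181, 2), -4209) = Rational(-6237, 2)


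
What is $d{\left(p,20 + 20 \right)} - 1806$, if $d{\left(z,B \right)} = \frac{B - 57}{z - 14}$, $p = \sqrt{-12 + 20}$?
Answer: $- \frac{169645}{94} + \frac{17 \sqrt{2}}{94} \approx -1804.5$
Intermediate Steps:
$p = 2 \sqrt{2}$ ($p = \sqrt{8} = 2 \sqrt{2} \approx 2.8284$)
$d{\left(z,B \right)} = \frac{-57 + B}{-14 + z}$
$d{\left(p,20 + 20 \right)} - 1806 = \frac{-57 + \left(20 + 20\right)}{-14 + 2 \sqrt{2}} - 1806 = \frac{-57 + 40}{-14 + 2 \sqrt{2}} - 1806 = \frac{1}{-14 + 2 \sqrt{2}} \left(-17\right) - 1806 = - \frac{17}{-14 + 2 \sqrt{2}} - 1806 = -1806 - \frac{17}{-14 + 2 \sqrt{2}}$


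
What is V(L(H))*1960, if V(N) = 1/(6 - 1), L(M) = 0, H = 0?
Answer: 392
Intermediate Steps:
V(N) = 1/5
V(L(H))*1960 = (1/5)*1960 = 392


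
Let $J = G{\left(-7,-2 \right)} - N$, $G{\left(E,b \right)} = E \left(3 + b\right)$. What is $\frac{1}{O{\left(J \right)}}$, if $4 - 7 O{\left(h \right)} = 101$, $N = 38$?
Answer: $- \frac{7}{97} \approx -0.072165$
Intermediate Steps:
$J = -45$ ($J = - 7 \left(3 - 2\right) - 38 = \left(-7\right) 1 - 38 = -7 - 38 = -45$)
$O{\left(h \right)} = - \frac{97}{7}$ ($O{\left(h \right)} = \frac{4}{7} - \frac{101}{7} = - \frac{97}{7}$)
$\frac{1}{O{\left(J \right)}} = \frac{1}{- \frac{97}{7}} = - \frac{7}{97}$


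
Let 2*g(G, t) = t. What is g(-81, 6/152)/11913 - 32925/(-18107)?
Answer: 1045962353/575223176 ≈ 1.8184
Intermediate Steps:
g(G, t) = t/2
g(-81, 6/152)/11913 - 32925/(-18107) = ((6/152)/2)/11913 - 32925/(-18107) = ((6*(1/152))/2)*(1/11913) - 32925*(-1/18107) = ((½)*(3/76))*(1/11913) + 32925/18107 = (3/152)*(1/11913) + 32925/18107 = 1/603592 + 32925/18107 = 1045962353/575223176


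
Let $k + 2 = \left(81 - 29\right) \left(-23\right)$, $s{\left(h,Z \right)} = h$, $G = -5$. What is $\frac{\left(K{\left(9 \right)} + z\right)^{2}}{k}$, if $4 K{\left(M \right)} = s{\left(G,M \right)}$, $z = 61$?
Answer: $- \frac{57121}{19168} \approx -2.98$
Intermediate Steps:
$K{\left(M \right)} = - \frac{5}{4}$ ($K{\left(M \right)} = \frac{1}{4} \left(-5\right) = - \frac{5}{4}$)
$k = -1198$ ($k = -2 + \left(81 - 29\right) \left(-23\right) = -2 + 52 \left(-23\right) = -2 - 1196 = -1198$)
$\frac{\left(K{\left(9 \right)} + z\right)^{2}}{k} = \frac{\left(- \frac{5}{4} + 61\right)^{2}}{-1198} = \left(\frac{239}{4}\right)^{2} \left(- \frac{1}{1198}\right) = \frac{57121}{16} \left(- \frac{1}{1198}\right) = - \frac{57121}{19168}$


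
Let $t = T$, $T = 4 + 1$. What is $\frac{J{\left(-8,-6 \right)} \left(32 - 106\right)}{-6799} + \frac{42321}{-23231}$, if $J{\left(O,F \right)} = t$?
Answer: $- \frac{21472693}{12149813} \approx -1.7673$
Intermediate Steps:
$T = 5$
$t = 5$
$J{\left(O,F \right)} = 5$
$\frac{J{\left(-8,-6 \right)} \left(32 - 106\right)}{-6799} + \frac{42321}{-23231} = \frac{5 \left(32 - 106\right)}{-6799} + \frac{42321}{-23231} = 5 \left(-74\right) \left(- \frac{1}{6799}\right) + 42321 \left(- \frac{1}{23231}\right) = \left(-370\right) \left(- \frac{1}{6799}\right) - \frac{42321}{23231} = \frac{370}{6799} - \frac{42321}{23231} = - \frac{21472693}{12149813}$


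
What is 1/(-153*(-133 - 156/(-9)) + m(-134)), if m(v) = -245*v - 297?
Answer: 1/50230 ≈ 1.9908e-5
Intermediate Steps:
m(v) = -297 - 245*v
1/(-153*(-133 - 156/(-9)) + m(-134)) = 1/(-153*(-133 - 156/(-9)) + (-297 - 245*(-134))) = 1/(-153*(-133 - 156*(-1/9)) + (-297 + 32830)) = 1/(-153*(-133 + 52/3) + 32533) = 1/(-153*(-347/3) + 32533) = 1/(17697 + 32533) = 1/50230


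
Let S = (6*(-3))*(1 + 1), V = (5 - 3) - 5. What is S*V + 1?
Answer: 109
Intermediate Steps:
V = -3 (V = 2 - 5 = -3)
S = -36 (S = -18*2 = -36)
S*V + 1 = -36*(-3) + 1 = 108 + 1 = 109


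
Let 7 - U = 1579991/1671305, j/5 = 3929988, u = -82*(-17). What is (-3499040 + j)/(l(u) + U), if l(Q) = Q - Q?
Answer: 6748269981125/2529786 ≈ 2.6675e+6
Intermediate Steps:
u = 1394
j = 19649940 (j = 5*3929988 = 19649940)
l(Q) = 0
U = 10119144/1671305 (U = 7 - 1579991/1671305 = 10119144/1671305 ≈ 6.0546)
(-3499040 + j)/(l(u) + U) = (-3499040 + 19649940)/(0 + 10119144/1671305) = 16150900/(10119144/1671305) = 16150900*(1671305/10119144) = 6748269981125/2529786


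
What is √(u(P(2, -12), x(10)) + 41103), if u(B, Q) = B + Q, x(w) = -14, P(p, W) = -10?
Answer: √41079 ≈ 202.68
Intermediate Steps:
√(u(P(2, -12), x(10)) + 41103) = √((-10 - 14) + 41103) = √(-24 + 41103) = √41079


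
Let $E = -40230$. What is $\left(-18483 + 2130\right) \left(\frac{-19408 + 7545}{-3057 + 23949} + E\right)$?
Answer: $\frac{4581549272373}{6964} \approx 6.5789 \cdot 10^{8}$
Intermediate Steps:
$\left(-18483 + 2130\right) \left(\frac{-19408 + 7545}{-3057 + 23949} + E\right) = \left(-18483 + 2130\right) \left(\frac{-19408 + 7545}{-3057 + 23949} - 40230\right) = - 16353 \left(- \frac{11863}{20892} - 40230\right) = \left(-16353\right) \left(- \frac{840497023}{20892}\right) = \frac{4581549272373}{6964}$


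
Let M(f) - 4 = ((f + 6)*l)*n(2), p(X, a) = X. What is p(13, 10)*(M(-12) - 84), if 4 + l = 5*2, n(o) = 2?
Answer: -1976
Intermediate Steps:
l = 6 (l = -4 + 5*2 = -4 + 10 = 6)
M(f) = 76 + 12*f (M(f) = 4 + ((f + 6)*6)*2 = 4 + ((6 + f)*6)*2 = 4 + (36 + 6*f)*2 = 4 + (72 + 12*f) = 76 + 12*f)
p(13, 10)*(M(-12) - 84) = 13*((76 + 12*(-12)) - 84) = 13*((76 - 144) - 84) = 13*(-68 - 84) = 13*(-152) = -1976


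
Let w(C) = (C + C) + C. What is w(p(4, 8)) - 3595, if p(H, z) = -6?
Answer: -3613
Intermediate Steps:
w(C) = 3*C (w(C) = 2*C + C = 3*C)
w(p(4, 8)) - 3595 = 3*(-6) - 3595 = -18 - 3595 = -3613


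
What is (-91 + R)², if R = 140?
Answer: 2401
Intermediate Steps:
(-91 + R)² = (-91 + 140)² = 49² = 2401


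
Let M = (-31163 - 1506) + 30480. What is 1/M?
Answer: -1/2189 ≈ -0.00045683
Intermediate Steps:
M = -2189 (M = -32669 + 30480 = -2189)
1/M = 1/(-2189) = -1/2189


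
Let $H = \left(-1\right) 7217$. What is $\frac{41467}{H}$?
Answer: $- \frac{41467}{7217} \approx -5.7457$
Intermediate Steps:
$H = -7217$
$\frac{41467}{H} = \frac{41467}{-7217} = 41467 \left(- \frac{1}{7217}\right) = - \frac{41467}{7217}$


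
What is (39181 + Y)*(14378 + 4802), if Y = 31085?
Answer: 1347701880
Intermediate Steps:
(39181 + Y)*(14378 + 4802) = (39181 + 31085)*(14378 + 4802) = 70266*19180 = 1347701880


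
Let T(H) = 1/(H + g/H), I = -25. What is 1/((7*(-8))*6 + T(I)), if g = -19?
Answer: -606/203641 ≈ -0.0029758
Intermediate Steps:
T(H) = 1/(H - 19/H)
1/((7*(-8))*6 + T(I)) = 1/((7*(-8))*6 - 25/(-19 + (-25)²)) = 1/(-56*6 - 25/(-19 + 625)) = 1/(-336 - 25/606) = 1/(-203641/606) = -606/203641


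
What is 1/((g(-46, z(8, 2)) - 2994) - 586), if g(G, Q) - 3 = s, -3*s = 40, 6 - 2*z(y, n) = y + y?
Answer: -3/10771 ≈ -0.00027853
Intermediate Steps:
z(y, n) = 3 - y (z(y, n) = 3 - (y + y)/2 = 3 - y)
s = -40/3 (s = -⅓*40 = -40/3 ≈ -13.333)
g(G, Q) = -31/3 (g(G, Q) = 3 - 40/3 = -31/3)
1/((g(-46, z(8, 2)) - 2994) - 586) = 1/((-31/3 - 2994) - 586) = 1/(-9013/3 - 586) = 1/(-10771/3) = -3/10771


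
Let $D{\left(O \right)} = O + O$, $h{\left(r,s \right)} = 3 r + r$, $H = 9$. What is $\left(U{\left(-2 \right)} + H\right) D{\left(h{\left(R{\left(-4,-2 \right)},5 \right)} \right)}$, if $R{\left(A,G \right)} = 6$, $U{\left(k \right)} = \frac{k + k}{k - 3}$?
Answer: $\frac{2352}{5} \approx 470.4$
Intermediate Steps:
$U{\left(k \right)} = \frac{2 k}{-3 + k}$
$h{\left(r,s \right)} = 4 r$
$D{\left(O \right)} = 2 O$
$\left(U{\left(-2 \right)} + H\right) D{\left(h{\left(R{\left(-4,-2 \right)},5 \right)} \right)} = \left(2 \left(-2\right) \frac{1}{-3 - 2} + 9\right) 2 \cdot 4 \cdot 6 = \left(2 \left(-2\right) \frac{1}{-5} + 9\right) 2 \cdot 24 = \left(2 \left(-2\right) \left(- \frac{1}{5}\right) + 9\right) 48 = \left(\frac{4}{5} + 9\right) 48 = \frac{49}{5} \cdot 48 = \frac{2352}{5}$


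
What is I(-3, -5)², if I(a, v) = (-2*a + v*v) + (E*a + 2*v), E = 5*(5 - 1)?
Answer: 1521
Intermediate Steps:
E = 20 (E = 5*4 = 20)
I(a, v) = v² + 2*v + 18*a (I(a, v) = (-2*a + v*v) + (20*a + 2*v) = (-2*a + v²) + (2*v + 20*a) = (v² - 2*a) + (2*v + 20*a) = v² + 2*v + 18*a)
I(-3, -5)² = ((-5)² + 2*(-5) + 18*(-3))² = (25 - 10 - 54)² = (-39)² = 1521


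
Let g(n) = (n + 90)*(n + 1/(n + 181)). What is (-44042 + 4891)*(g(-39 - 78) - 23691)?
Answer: 51447350325/64 ≈ 8.0386e+8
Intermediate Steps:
g(n) = (90 + n)*(n + 1/(181 + n))
(-44042 + 4891)*(g(-39 - 78) - 23691) = (-44042 + 4891)*((90 + (-39 - 78)³ + 271*(-39 - 78)² + 16291*(-39 - 78))/(181 + (-39 - 78)) - 23691) = -39151*((90 + (-117)³ + 271*(-117)² + 16291*(-117))/(181 - 117) - 23691) = -39151*((90 - 1601613 + 271*13689 - 1906047)/64 - 23691) = -39151*((90 - 1601613 + 3709719 - 1906047)/64 - 23691) = -39151*((1/64)*202149 - 23691) = -39151*(202149/64 - 23691) = -39151*(-1314075/64) = 51447350325/64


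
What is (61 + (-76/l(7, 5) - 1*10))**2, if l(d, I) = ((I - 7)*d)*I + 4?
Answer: 2961841/1089 ≈ 2719.8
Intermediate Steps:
l(d, I) = 4 + I*d*(-7 + I) (l(d, I) = ((-7 + I)*d)*I + 4 = (d*(-7 + I))*I + 4 = I*d*(-7 + I) + 4 = 4 + I*d*(-7 + I))
(61 + (-76/l(7, 5) - 1*10))**2 = (61 + (-76/(4 + 7*5**2 - 7*5*7) - 1*10))**2 = (61 + (-76/(4 + 7*25 - 245) - 10))**2 = (61 + (-76/(4 + 175 - 245) - 10))**2 = (61 + (-76/(-66) - 10))**2 = (61 + (-76*(-1/66) - 10))**2 = (61 + (38/33 - 10))**2 = (61 - 292/33)**2 = (1721/33)**2 = 2961841/1089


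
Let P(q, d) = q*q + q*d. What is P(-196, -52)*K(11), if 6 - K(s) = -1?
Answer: 340256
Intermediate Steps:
P(q, d) = q² + d*q
K(s) = 7 (K(s) = 6 - 1*(-1) = 6 + 1 = 7)
P(-196, -52)*K(11) = -196*(-52 - 196)*7 = -196*(-248)*7 = 48608*7 = 340256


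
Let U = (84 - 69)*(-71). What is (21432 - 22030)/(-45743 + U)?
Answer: 299/23404 ≈ 0.012776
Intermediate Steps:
U = -1065 (U = 15*(-71) = -1065)
(21432 - 22030)/(-45743 + U) = (21432 - 22030)/(-45743 - 1065) = -598/(-46808) = -598*(-1/46808) = 299/23404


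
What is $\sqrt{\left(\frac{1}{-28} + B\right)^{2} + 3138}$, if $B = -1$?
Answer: $\frac{\sqrt{2461033}}{28} \approx 56.027$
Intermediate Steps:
$\sqrt{\left(\frac{1}{-28} + B\right)^{2} + 3138} = \sqrt{\left(\frac{1}{-28} - 1\right)^{2} + 3138} = \sqrt{\left(- \frac{1}{28} - 1\right)^{2} + 3138} = \sqrt{\left(- \frac{29}{28}\right)^{2} + 3138} = \sqrt{\frac{841}{784} + 3138} = \sqrt{\frac{2461033}{784}} = \frac{\sqrt{2461033}}{28}$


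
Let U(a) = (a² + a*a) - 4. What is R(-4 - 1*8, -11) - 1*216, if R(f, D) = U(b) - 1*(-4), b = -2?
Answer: -208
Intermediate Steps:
U(a) = -4 + 2*a² (U(a) = (a² + a²) - 4 = 2*a² - 4 = -4 + 2*a²)
R(f, D) = 8 (R(f, D) = (-4 + 2*(-2)²) - 1*(-4) = (-4 + 2*4) + 4 = (-4 + 8) + 4 = 4 + 4 = 8)
R(-4 - 1*8, -11) - 1*216 = 8 - 1*216 = 8 - 216 = -208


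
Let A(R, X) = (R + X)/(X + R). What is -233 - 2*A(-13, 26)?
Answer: -235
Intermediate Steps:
A(R, X) = 1 (A(R, X) = (R + X)/(R + X) = 1)
-233 - 2*A(-13, 26) = -233 - 2*1 = -233 - 2 = -235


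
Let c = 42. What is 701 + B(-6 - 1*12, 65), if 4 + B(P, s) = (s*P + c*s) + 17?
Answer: 2274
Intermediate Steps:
B(P, s) = 13 + 42*s + P*s (B(P, s) = -4 + ((s*P + 42*s) + 17) = -4 + ((P*s + 42*s) + 17) = -4 + ((42*s + P*s) + 17) = -4 + (17 + 42*s + P*s) = 13 + 42*s + P*s)
701 + B(-6 - 1*12, 65) = 701 + (13 + 42*65 + (-6 - 1*12)*65) = 701 + (13 + 2730 + (-6 - 12)*65) = 701 + (13 + 2730 - 18*65) = 701 + (13 + 2730 - 1170) = 701 + 1573 = 2274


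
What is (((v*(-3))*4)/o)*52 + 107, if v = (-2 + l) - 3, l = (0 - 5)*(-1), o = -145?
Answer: 107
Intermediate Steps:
l = 5 (l = -5*(-1) = 5)
v = 0 (v = (-2 + 5) - 3 = 3 - 3 = 0)
(((v*(-3))*4)/o)*52 + 107 = (((0*(-3))*4)/(-145))*52 + 107 = ((0*4)*(-1/145))*52 + 107 = (0*(-1/145))*52 + 107 = 0*52 + 107 = 0 + 107 = 107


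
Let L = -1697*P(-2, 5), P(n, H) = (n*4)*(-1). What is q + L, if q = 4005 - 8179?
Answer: -17750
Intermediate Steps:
q = -4174
P(n, H) = -4*n (P(n, H) = (4*n)*(-1) = -4*n)
L = -13576 (L = -(-6788)*(-2) = -1697*8 = -13576)
q + L = -4174 - 13576 = -17750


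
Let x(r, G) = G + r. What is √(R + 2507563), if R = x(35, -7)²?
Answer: √2508347 ≈ 1583.8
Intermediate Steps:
R = 784 (R = (-7 + 35)² = 28² = 784)
√(R + 2507563) = √(784 + 2507563) = √2508347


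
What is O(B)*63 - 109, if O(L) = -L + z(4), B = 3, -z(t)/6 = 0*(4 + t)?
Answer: -298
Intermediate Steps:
z(t) = 0 (z(t) = -0*(4 + t) = -6*0 = 0)
O(L) = -L (O(L) = -L + 0 = -L)
O(B)*63 - 109 = -1*3*63 - 109 = -3*63 - 109 = -189 - 109 = -298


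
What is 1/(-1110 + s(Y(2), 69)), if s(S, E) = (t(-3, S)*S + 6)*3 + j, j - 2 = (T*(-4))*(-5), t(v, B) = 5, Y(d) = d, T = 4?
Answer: -1/980 ≈ -0.0010204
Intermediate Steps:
j = 82 (j = 2 + (4*(-4))*(-5) = 2 - 16*(-5) = 2 + 80 = 82)
s(S, E) = 100 + 15*S (s(S, E) = (5*S + 6)*3 + 82 = (6 + 5*S)*3 + 82 = (18 + 15*S) + 82 = 100 + 15*S)
1/(-1110 + s(Y(2), 69)) = 1/(-1110 + (100 + 15*2)) = 1/(-1110 + (100 + 30)) = 1/(-1110 + 130) = 1/(-980) = -1/980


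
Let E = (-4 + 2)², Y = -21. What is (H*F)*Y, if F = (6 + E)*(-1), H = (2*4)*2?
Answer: 3360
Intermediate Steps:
H = 16 (H = 8*2 = 16)
E = 4 (E = (-2)² = 4)
F = -10 (F = (6 + 4)*(-1) = 10*(-1) = -10)
(H*F)*Y = (16*(-10))*(-21) = -160*(-21) = 3360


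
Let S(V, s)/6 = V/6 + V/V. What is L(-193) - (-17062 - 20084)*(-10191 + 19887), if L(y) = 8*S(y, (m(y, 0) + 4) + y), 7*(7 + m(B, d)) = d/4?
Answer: 360166120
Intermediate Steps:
m(B, d) = -7 + d/28 (m(B, d) = -7 + (d/4)/7 = -7 + d/28)
S(V, s) = 6 + V (S(V, s) = 6*(V/6 + V/V) = 6*(V*(⅙) + 1) = 6*(V/6 + 1) = 6*(1 + V/6) = 6 + V)
L(y) = 48 + 8*y (L(y) = 8*(6 + y) = 48 + 8*y)
L(-193) - (-17062 - 20084)*(-10191 + 19887) = (48 + 8*(-193)) - (-17062 - 20084)*(-10191 + 19887) = (48 - 1544) - (-37146)*9696 = -1496 - 1*(-360167616) = -1496 + 360167616 = 360166120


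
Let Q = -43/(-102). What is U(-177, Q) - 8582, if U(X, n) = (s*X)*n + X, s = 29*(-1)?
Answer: -224233/34 ≈ -6595.1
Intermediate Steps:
s = -29
Q = 43/102 (Q = -43*(-1/102) = 43/102 ≈ 0.42157)
U(X, n) = X - 29*X*n (U(X, n) = (-29*X)*n + X = -29*X*n + X = X - 29*X*n)
U(-177, Q) - 8582 = -177*(1 - 29*43/102) - 8582 = -177*(1 - 1247/102) - 8582 = -177*(-1145/102) - 8582 = 67555/34 - 8582 = -224233/34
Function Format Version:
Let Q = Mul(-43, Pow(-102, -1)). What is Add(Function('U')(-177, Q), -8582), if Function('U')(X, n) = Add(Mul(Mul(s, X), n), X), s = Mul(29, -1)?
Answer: Rational(-224233, 34) ≈ -6595.1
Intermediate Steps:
s = -29
Q = Rational(43, 102) (Q = Mul(-43, Rational(-1, 102)) = Rational(43, 102) ≈ 0.42157)
Function('U')(X, n) = Add(X, Mul(-29, X, n)) (Function('U')(X, n) = Add(Mul(Mul(-29, X), n), X) = Add(Mul(-29, X, n), X) = Add(X, Mul(-29, X, n)))
Add(Function('U')(-177, Q), -8582) = Add(Mul(-177, Add(1, Mul(-29, Rational(43, 102)))), -8582) = Add(Mul(-177, Add(1, Rational(-1247, 102))), -8582) = Add(Mul(-177, Rational(-1145, 102)), -8582) = Add(Rational(67555, 34), -8582) = Rational(-224233, 34)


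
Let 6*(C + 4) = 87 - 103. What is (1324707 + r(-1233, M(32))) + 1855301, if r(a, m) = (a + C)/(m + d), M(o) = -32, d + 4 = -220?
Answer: 2442249863/768 ≈ 3.1800e+6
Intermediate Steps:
C = -20/3 (C = -4 + (87 - 103)/6 = -4 + (⅙)*(-16) = -4 - 8/3 = -20/3 ≈ -6.6667)
d = -224 (d = -4 - 220 = -224)
r(a, m) = (-20/3 + a)/(-224 + m) (r(a, m) = (a - 20/3)/(m - 224) = (-20/3 + a)/(-224 + m))
(1324707 + r(-1233, M(32))) + 1855301 = (1324707 + (-20/3 - 1233)/(-224 - 32)) + 1855301 = (1324707 - 3719/3/(-256)) + 1855301 = (1324707 - 1/256*(-3719/3)) + 1855301 = (1324707 + 3719/768) + 1855301 = 1017378695/768 + 1855301 = 2442249863/768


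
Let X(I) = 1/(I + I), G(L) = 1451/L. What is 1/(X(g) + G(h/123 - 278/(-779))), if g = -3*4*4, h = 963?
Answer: 612192/108505207 ≈ 0.0056420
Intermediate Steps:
g = -48 (g = -12*4 = -48)
X(I) = 1/(2*I)
1/(X(g) + G(h/123 - 278/(-779))) = 1/((1/2)/(-48) + 1451/(963/123 - 278/(-779))) = 1/((1/2)*(-1/48) + 1451/(963*(1/123) - 278*(-1/779))) = 1/(-1/96 + 1451/(321/41 + 278/779)) = 1/(-1/96 + 1451/(6377/779)) = 1/(-1/96 + 1451*(779/6377)) = 1/(-1/96 + 1130329/6377) = 1/(108505207/612192) = 612192/108505207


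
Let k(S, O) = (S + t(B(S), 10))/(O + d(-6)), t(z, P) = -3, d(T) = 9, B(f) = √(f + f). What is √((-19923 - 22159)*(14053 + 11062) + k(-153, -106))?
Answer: I*√9944272631738/97 ≈ 32510.0*I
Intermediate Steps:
B(f) = √2*√f (B(f) = √(2*f) = √2*√f)
k(S, O) = (-3 + S)/(9 + O) (k(S, O) = (S - 3)/(O + 9) = (-3 + S)/(9 + O))
√((-19923 - 22159)*(14053 + 11062) + k(-153, -106)) = √((-19923 - 22159)*(14053 + 11062) + (-3 - 153)/(9 - 106)) = √(-42082*25115 - 156/(-97)) = √(-1056889430 - 1/97*(-156)) = √(-1056889430 + 156/97) = √(-102518274554/97) = I*√9944272631738/97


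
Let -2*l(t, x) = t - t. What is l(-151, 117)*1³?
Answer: 0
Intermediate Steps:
l(t, x) = 0 (l(t, x) = -(t - t)/2 = -½*0 = 0)
l(-151, 117)*1³ = 0*1³ = 0*1 = 0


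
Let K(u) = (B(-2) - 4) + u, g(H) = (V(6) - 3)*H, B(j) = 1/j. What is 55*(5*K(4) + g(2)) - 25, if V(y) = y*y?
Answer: 6935/2 ≈ 3467.5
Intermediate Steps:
V(y) = y**2
g(H) = 33*H (g(H) = (6**2 - 3)*H = (36 - 3)*H = 33*H)
K(u) = -9/2 + u (K(u) = (1/(-2) - 4) + u = (-1/2 - 4) + u = -9/2 + u)
55*(5*K(4) + g(2)) - 25 = 55*(5*(-9/2 + 4) + 33*2) - 25 = 55*(5*(-1/2) + 66) - 25 = 55*(-5/2 + 66) - 25 = 55*(127/2) - 25 = 6985/2 - 25 = 6935/2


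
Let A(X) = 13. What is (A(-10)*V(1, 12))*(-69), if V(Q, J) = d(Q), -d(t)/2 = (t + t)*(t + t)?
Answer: 7176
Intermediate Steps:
d(t) = -8*t² (d(t) = -2*(t + t)*(t + t) = -2*2*t*2*t = -8*t²)
V(Q, J) = -8*Q²
(A(-10)*V(1, 12))*(-69) = (13*(-8*1²))*(-69) = (13*(-8*1))*(-69) = (13*(-8))*(-69) = -104*(-69) = 7176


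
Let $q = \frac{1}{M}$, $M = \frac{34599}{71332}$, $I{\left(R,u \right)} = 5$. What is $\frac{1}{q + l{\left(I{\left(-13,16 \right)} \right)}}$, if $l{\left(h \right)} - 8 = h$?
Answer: $\frac{34599}{521119} \approx 0.066394$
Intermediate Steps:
$l{\left(h \right)} = 8 + h$
$M = \frac{34599}{71332}$ ($M = 34599 \cdot \frac{1}{71332} = \frac{34599}{71332} \approx 0.48504$)
$q = \frac{71332}{34599}$ ($q = \frac{1}{\frac{34599}{71332}} = \frac{71332}{34599} \approx 2.0617$)
$\frac{1}{q + l{\left(I{\left(-13,16 \right)} \right)}} = \frac{1}{\frac{71332}{34599} + \left(8 + 5\right)} = \frac{1}{\frac{71332}{34599} + 13} = \frac{1}{\frac{521119}{34599}} = \frac{34599}{521119}$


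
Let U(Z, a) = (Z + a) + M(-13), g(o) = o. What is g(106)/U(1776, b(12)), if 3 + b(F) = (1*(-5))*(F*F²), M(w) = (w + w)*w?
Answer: -106/6529 ≈ -0.016235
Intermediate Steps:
M(w) = 2*w² (M(w) = (2*w)*w = 2*w²)
b(F) = -3 - 5*F³ (b(F) = -3 + (1*(-5))*(F*F²) = -3 - 5*F³)
U(Z, a) = 338 + Z + a (U(Z, a) = (Z + a) + 2*(-13)² = (Z + a) + 2*169 = (Z + a) + 338 = 338 + Z + a)
g(106)/U(1776, b(12)) = 106/(338 + 1776 + (-3 - 5*12³)) = 106/(338 + 1776 + (-3 - 5*1728)) = 106/(338 + 1776 + (-3 - 8640)) = 106/(338 + 1776 - 8643) = 106/(-6529) = 106*(-1/6529) = -106/6529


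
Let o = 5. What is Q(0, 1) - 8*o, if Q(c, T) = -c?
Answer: -40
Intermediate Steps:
Q(0, 1) - 8*o = -1*0 - 8*5 = 0 - 40 = -40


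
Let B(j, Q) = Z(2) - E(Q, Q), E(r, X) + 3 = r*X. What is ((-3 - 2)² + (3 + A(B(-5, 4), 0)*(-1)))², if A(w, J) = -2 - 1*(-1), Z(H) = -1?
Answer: 841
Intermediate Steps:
E(r, X) = -3 + X*r (E(r, X) = -3 + r*X = -3 + X*r)
B(j, Q) = 2 - Q² (B(j, Q) = -1 - (-3 + Q*Q) = -1 - (-3 + Q²) = -1 + (3 - Q²) = 2 - Q²)
A(w, J) = -1 (A(w, J) = -2 + 1 = -1)
((-3 - 2)² + (3 + A(B(-5, 4), 0)*(-1)))² = ((-3 - 2)² + (3 - 1*(-1)))² = ((-5)² + (3 + 1))² = (25 + 4)² = 29² = 841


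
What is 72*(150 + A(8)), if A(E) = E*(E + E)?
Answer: 20016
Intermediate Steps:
A(E) = 2*E² (A(E) = E*(2*E) = 2*E²)
72*(150 + A(8)) = 72*(150 + 2*8²) = 72*(150 + 2*64) = 72*(150 + 128) = 72*278 = 20016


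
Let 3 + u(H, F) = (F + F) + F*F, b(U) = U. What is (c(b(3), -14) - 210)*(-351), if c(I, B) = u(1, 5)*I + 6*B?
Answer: 69498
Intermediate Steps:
u(H, F) = -3 + F**2 + 2*F (u(H, F) = -3 + ((F + F) + F*F) = -3 + (2*F + F**2) = -3 + (F**2 + 2*F) = -3 + F**2 + 2*F)
c(I, B) = 6*B + 32*I (c(I, B) = (-3 + 5**2 + 2*5)*I + 6*B = (-3 + 25 + 10)*I + 6*B = 32*I + 6*B = 6*B + 32*I)
(c(b(3), -14) - 210)*(-351) = ((6*(-14) + 32*3) - 210)*(-351) = ((-84 + 96) - 210)*(-351) = (12 - 210)*(-351) = -198*(-351) = 69498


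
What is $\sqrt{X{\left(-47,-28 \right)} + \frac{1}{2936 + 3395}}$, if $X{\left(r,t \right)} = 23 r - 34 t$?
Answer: $\frac{i \sqrt{5170515038}}{6331} \approx 11.358 i$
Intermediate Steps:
$X{\left(r,t \right)} = - 34 t + 23 r$
$\sqrt{X{\left(-47,-28 \right)} + \frac{1}{2936 + 3395}} = \sqrt{\left(\left(-34\right) \left(-28\right) + 23 \left(-47\right)\right) + \frac{1}{2936 + 3395}} = \sqrt{\left(952 - 1081\right) + \frac{1}{6331}} = \sqrt{-129 + \frac{1}{6331}} = \sqrt{- \frac{816698}{6331}} = \frac{i \sqrt{5170515038}}{6331}$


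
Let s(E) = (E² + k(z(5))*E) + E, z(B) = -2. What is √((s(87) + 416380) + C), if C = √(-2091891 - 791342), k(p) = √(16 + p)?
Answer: √(424036 + 87*√14 + I*√2883233) ≈ 651.43 + 1.303*I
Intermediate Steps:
s(E) = E + E² + E*√14 (s(E) = (E² + √(16 - 2)*E) + E = (E² + √14*E) + E = (E² + E*√14) + E = E + E² + E*√14)
C = I*√2883233 (C = √(-2883233) = I*√2883233 ≈ 1698.0*I)
√((s(87) + 416380) + C) = √((87*(1 + 87 + √14) + 416380) + I*√2883233) = √((87*(88 + √14) + 416380) + I*√2883233) = √(((7656 + 87*√14) + 416380) + I*√2883233) = √((424036 + 87*√14) + I*√2883233) = √(424036 + 87*√14 + I*√2883233)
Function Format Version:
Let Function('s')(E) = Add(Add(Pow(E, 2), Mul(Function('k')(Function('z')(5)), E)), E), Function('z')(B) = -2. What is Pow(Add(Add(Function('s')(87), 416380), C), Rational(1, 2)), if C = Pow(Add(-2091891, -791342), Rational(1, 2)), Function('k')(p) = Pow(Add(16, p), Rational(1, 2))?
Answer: Pow(Add(424036, Mul(87, Pow(14, Rational(1, 2))), Mul(I, Pow(2883233, Rational(1, 2)))), Rational(1, 2)) ≈ Add(651.43, Mul(1.303, I))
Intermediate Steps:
Function('s')(E) = Add(E, Pow(E, 2), Mul(E, Pow(14, Rational(1, 2)))) (Function('s')(E) = Add(Add(Pow(E, 2), Mul(Pow(Add(16, -2), Rational(1, 2)), E)), E) = Add(Add(Pow(E, 2), Mul(Pow(14, Rational(1, 2)), E)), E) = Add(Add(Pow(E, 2), Mul(E, Pow(14, Rational(1, 2)))), E) = Add(E, Pow(E, 2), Mul(E, Pow(14, Rational(1, 2)))))
C = Mul(I, Pow(2883233, Rational(1, 2))) (C = Pow(-2883233, Rational(1, 2)) = Mul(I, Pow(2883233, Rational(1, 2))) ≈ Mul(1698.0, I))
Pow(Add(Add(Function('s')(87), 416380), C), Rational(1, 2)) = Pow(Add(Add(Mul(87, Add(1, 87, Pow(14, Rational(1, 2)))), 416380), Mul(I, Pow(2883233, Rational(1, 2)))), Rational(1, 2)) = Pow(Add(Add(Mul(87, Add(88, Pow(14, Rational(1, 2)))), 416380), Mul(I, Pow(2883233, Rational(1, 2)))), Rational(1, 2)) = Pow(Add(Add(Add(7656, Mul(87, Pow(14, Rational(1, 2)))), 416380), Mul(I, Pow(2883233, Rational(1, 2)))), Rational(1, 2)) = Pow(Add(Add(424036, Mul(87, Pow(14, Rational(1, 2)))), Mul(I, Pow(2883233, Rational(1, 2)))), Rational(1, 2)) = Pow(Add(424036, Mul(87, Pow(14, Rational(1, 2))), Mul(I, Pow(2883233, Rational(1, 2)))), Rational(1, 2))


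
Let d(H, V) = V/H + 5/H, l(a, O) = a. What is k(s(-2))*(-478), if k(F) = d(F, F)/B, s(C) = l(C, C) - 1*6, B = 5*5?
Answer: -717/100 ≈ -7.1700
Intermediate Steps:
B = 25
d(H, V) = 5/H + V/H
s(C) = -6 + C (s(C) = C - 1*6 = C - 6 = -6 + C)
k(F) = (5 + F)/(25*F) (k(F) = ((5 + F)/F)/25 = ((5 + F)/F)*(1/25) = (5 + F)/(25*F))
k(s(-2))*(-478) = ((5 + (-6 - 2))/(25*(-6 - 2)))*(-478) = ((1/25)*(5 - 8)/(-8))*(-478) = ((1/25)*(-⅛)*(-3))*(-478) = (3/200)*(-478) = -717/100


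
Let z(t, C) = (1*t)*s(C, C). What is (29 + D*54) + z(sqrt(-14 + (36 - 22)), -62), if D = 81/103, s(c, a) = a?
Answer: 7361/103 ≈ 71.466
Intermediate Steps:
D = 81/103 (D = 81*(1/103) = 81/103 ≈ 0.78641)
z(t, C) = C*t (z(t, C) = (1*t)*C = t*C = C*t)
(29 + D*54) + z(sqrt(-14 + (36 - 22)), -62) = (29 + (81/103)*54) - 62*sqrt(-14 + (36 - 22)) = (29 + 4374/103) - 62*sqrt(-14 + 14) = 7361/103 - 62*sqrt(0) = 7361/103 - 62*0 = 7361/103 + 0 = 7361/103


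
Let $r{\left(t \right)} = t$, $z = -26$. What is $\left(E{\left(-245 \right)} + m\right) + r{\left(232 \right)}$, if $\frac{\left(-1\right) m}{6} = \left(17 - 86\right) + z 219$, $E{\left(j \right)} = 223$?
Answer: $35033$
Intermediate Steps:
$m = 34578$ ($m = - 6 \left(\left(17 - 86\right) - 5694\right) = - 6 \left(-69 - 5694\right) = \left(-6\right) \left(-5763\right) = 34578$)
$\left(E{\left(-245 \right)} + m\right) + r{\left(232 \right)} = \left(223 + 34578\right) + 232 = 34801 + 232 = 35033$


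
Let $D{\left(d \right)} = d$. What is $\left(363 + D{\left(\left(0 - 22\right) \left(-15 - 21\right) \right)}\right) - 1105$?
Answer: $50$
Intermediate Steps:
$\left(363 + D{\left(\left(0 - 22\right) \left(-15 - 21\right) \right)}\right) - 1105 = \left(363 + \left(0 - 22\right) \left(-15 - 21\right)\right) - 1105 = \left(363 - -792\right) - 1105 = \left(363 + 792\right) - 1105 = 1155 - 1105 = 50$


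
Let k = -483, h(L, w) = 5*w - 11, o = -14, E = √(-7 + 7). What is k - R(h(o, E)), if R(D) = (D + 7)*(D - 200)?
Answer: -1327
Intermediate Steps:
E = 0 (E = √0 = 0)
h(L, w) = -11 + 5*w
R(D) = (-200 + D)*(7 + D) (R(D) = (7 + D)*(-200 + D) = (-200 + D)*(7 + D))
k - R(h(o, E)) = -483 - (-1400 + (-11 + 5*0)² - 193*(-11 + 5*0)) = -483 - (-1400 + (-11 + 0)² - 193*(-11 + 0)) = -483 - (-1400 + (-11)² - 193*(-11)) = -483 - (-1400 + 121 + 2123) = -483 - 1*844 = -483 - 844 = -1327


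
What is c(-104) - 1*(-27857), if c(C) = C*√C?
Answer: 27857 - 208*I*√26 ≈ 27857.0 - 1060.6*I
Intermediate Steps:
c(C) = C^(3/2)
c(-104) - 1*(-27857) = (-104)^(3/2) - 1*(-27857) = -208*I*√26 + 27857 = 27857 - 208*I*√26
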